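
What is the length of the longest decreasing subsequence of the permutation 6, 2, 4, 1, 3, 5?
3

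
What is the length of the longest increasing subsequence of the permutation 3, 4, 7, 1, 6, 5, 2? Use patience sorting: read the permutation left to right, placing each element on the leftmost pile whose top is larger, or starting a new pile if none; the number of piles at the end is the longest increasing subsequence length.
3

3: new pile. tops = [3]
4: new pile. tops = [3, 4]
7: new pile. tops = [3, 4, 7]
1: onto pile 1 (replacing 3). tops = [1, 4, 7]
6: onto pile 3 (replacing 7). tops = [1, 4, 6]
5: onto pile 3 (replacing 6). tops = [1, 4, 5]
2: onto pile 2 (replacing 4). tops = [1, 2, 5]

3 piles, so the longest increasing subsequence has length 3.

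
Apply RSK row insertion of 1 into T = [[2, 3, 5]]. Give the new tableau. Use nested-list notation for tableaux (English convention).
[[1, 3, 5], [2]]

In row 1, 1 replaces 2 (the leftmost entry greater than 1); 2 is bumped to row 2. 2 starts a new row 2. The new tableau is [[1, 3, 5], [2]].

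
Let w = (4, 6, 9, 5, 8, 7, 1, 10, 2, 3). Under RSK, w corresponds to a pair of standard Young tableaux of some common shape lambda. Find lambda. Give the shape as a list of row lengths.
Row-insert each entry into an empty tableau.

After inserting 4: P = [[4]].
After inserting 6: P = [[4, 6]].
After inserting 9: P = [[4, 6, 9]].
After inserting 5: P = [[4, 5, 9], [6]].
After inserting 8: P = [[4, 5, 8], [6, 9]].
After inserting 7: P = [[4, 5, 7], [6, 8], [9]].
After inserting 1: P = [[1, 5, 7], [4, 8], [6], [9]].
After inserting 10: P = [[1, 5, 7, 10], [4, 8], [6], [9]].
After inserting 2: P = [[1, 2, 7, 10], [4, 5], [6, 8], [9]].
After inserting 3: P = [[1, 2, 3, 10], [4, 5, 7], [6, 8], [9]].

The final insertion tableau P = [[1, 2, 3, 10], [4, 5, 7], [6, 8], [9]] has shape [4, 3, 2, 1].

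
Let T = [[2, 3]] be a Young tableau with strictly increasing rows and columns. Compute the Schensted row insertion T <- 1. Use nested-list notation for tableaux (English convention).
In row 1, 1 replaces 2 (the leftmost entry greater than 1); 2 is bumped to row 2. 2 starts a new row 2. The new tableau is [[1, 3], [2]].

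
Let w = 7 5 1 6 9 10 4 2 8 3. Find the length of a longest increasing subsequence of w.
4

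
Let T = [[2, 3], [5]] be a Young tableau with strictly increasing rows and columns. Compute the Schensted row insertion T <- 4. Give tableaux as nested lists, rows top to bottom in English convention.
4 is larger than every entry of row 1, so it is appended to row 1. The new tableau is [[2, 3, 4], [5]].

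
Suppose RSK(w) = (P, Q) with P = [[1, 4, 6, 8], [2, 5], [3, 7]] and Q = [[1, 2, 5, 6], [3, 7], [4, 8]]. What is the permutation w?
3 5 2 1 7 8 6 4

Reverse the RSK construction: for i from n down to 1, find the cell of Q containing i, remove the entry at that cell from P, and reverse-bump it up through P; the value ejected from row 1 is w(i).

Step i=8: Q has 8 at row 3, column 2; remove 7 from row 3 of P and reverse-bump: 7 enters row 2 and ejects 5; 5 enters row 1 and ejects 4. So w(8) = 4. P is now [[1, 5, 6, 8], [2, 7], [3]].
Step i=7: Q has 7 at row 2, column 2; remove 7 from row 2 of P and reverse-bump: 7 enters row 1 and ejects 6. So w(7) = 6. P is now [[1, 5, 7, 8], [2], [3]].
Step i=6: Q has 6 at row 1, column 4; remove that cell from P, ejecting 8. So w(6) = 8. P is now [[1, 5, 7], [2], [3]].
Step i=5: Q has 5 at row 1, column 3; remove that cell from P, ejecting 7. So w(5) = 7. P is now [[1, 5], [2], [3]].
Step i=4: Q has 4 at row 3, column 1; remove 3 from row 3 of P and reverse-bump: 3 enters row 2 and ejects 2; 2 enters row 1 and ejects 1. So w(4) = 1. P is now [[2, 5], [3]].
Step i=3: Q has 3 at row 2, column 1; remove 3 from row 2 of P and reverse-bump: 3 enters row 1 and ejects 2. So w(3) = 2. P is now [[3, 5]].
Step i=2: Q has 2 at row 1, column 2; remove that cell from P, ejecting 5. So w(2) = 5. P is now [[3]].
Step i=1: Q has 1 at row 1, column 1; remove that cell from P, ejecting 3. So w(1) = 3. P is now [].

So w = 3 5 2 1 7 8 6 4.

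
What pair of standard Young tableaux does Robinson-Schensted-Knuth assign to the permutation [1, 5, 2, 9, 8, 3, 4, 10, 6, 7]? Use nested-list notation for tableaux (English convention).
P = [[1, 2, 3, 4, 6, 7], [5, 8, 10], [9]], Q = [[1, 2, 4, 7, 8, 10], [3, 5, 9], [6]]

Insert each entry of the permutation into P by Schensted row insertion, recording in Q the position of each new cell.

Insert 1: appended to row 1. P = [[1]], Q = [[1]].
Insert 5: appended to row 1. P = [[1, 5]], Q = [[1, 2]].
Insert 2: 2 bumps 5 from row 1; 5 starts row 2. P = [[1, 2], [5]], Q = [[1, 2], [3]].
Insert 9: appended to row 1. P = [[1, 2, 9], [5]], Q = [[1, 2, 4], [3]].
Insert 8: 8 bumps 9 from row 1; 9 appends to row 2. P = [[1, 2, 8], [5, 9]], Q = [[1, 2, 4], [3, 5]].
Insert 3: 3 bumps 8 from row 1; 8 bumps 9 from row 2; 9 starts row 3. P = [[1, 2, 3], [5, 8], [9]], Q = [[1, 2, 4], [3, 5], [6]].
Insert 4: appended to row 1. P = [[1, 2, 3, 4], [5, 8], [9]], Q = [[1, 2, 4, 7], [3, 5], [6]].
Insert 10: appended to row 1. P = [[1, 2, 3, 4, 10], [5, 8], [9]], Q = [[1, 2, 4, 7, 8], [3, 5], [6]].
Insert 6: 6 bumps 10 from row 1; 10 appends to row 2. P = [[1, 2, 3, 4, 6], [5, 8, 10], [9]], Q = [[1, 2, 4, 7, 8], [3, 5, 9], [6]].
Insert 7: appended to row 1. P = [[1, 2, 3, 4, 6, 7], [5, 8, 10], [9]], Q = [[1, 2, 4, 7, 8, 10], [3, 5, 9], [6]].

So P = [[1, 2, 3, 4, 6, 7], [5, 8, 10], [9]], Q = [[1, 2, 4, 7, 8, 10], [3, 5, 9], [6]].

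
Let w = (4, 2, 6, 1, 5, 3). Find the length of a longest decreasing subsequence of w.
3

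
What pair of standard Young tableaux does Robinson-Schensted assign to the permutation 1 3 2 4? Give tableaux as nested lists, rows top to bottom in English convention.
P = [[1, 2, 4], [3]], Q = [[1, 2, 4], [3]]

Insert each entry of the permutation into P by Schensted row insertion, recording in Q the position of each new cell.

Insert 1: appended to row 1. P = [[1]].
Insert 3: appended to row 1. P = [[1, 3]].
Insert 2: 2 bumps 3 from row 1; 3 starts row 2. P = [[1, 2], [3]].
Insert 4: appended to row 1. P = [[1, 2, 4], [3]].

So P = [[1, 2, 4], [3]], Q = [[1, 2, 4], [3]].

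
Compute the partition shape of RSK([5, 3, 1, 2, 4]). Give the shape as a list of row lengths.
Row-insert each entry into an empty tableau.

After inserting 5: P = [[5]].
After inserting 3: P = [[3], [5]].
After inserting 1: P = [[1], [3], [5]].
After inserting 2: P = [[1, 2], [3], [5]].
After inserting 4: P = [[1, 2, 4], [3], [5]].

The final insertion tableau P = [[1, 2, 4], [3], [5]] has shape [3, 1, 1].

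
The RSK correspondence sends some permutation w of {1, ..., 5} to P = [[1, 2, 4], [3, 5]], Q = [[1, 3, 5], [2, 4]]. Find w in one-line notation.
3 1 5 2 4

Reverse RSK: for i = n, n-1, ..., 1, locate i in Q, remove the corresponding corner cell from P, and reverse-bump its entry up through P; the value ejected from row 1 is w(i).

So w = 3 1 5 2 4.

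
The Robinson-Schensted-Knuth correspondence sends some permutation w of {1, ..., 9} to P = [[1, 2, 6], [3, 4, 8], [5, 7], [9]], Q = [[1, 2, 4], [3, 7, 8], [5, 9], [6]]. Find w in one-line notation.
5 9 7 8 3 1 4 6 2

Reverse the RSK construction: for i from n down to 1, find the cell of Q containing i, remove the entry at that cell from P, and reverse-bump it up through P; the value ejected from row 1 is w(i).

Step i=9: Q has 9 at row 3, column 2; remove 7 from row 3 of P and reverse-bump: 7 enters row 2 and ejects 4; 4 enters row 1 and ejects 2. So w(9) = 2. P is now [[1, 4, 6], [3, 7, 8], [5], [9]].
Step i=8: Q has 8 at row 2, column 3; remove 8 from row 2 of P and reverse-bump: 8 enters row 1 and ejects 6. So w(8) = 6. P is now [[1, 4, 8], [3, 7], [5], [9]].
Step i=7: Q has 7 at row 2, column 2; remove 7 from row 2 of P and reverse-bump: 7 enters row 1 and ejects 4. So w(7) = 4. P is now [[1, 7, 8], [3], [5], [9]].
Step i=6: Q has 6 at row 4, column 1; remove 9 from row 4 of P and reverse-bump: 9 enters row 3 and ejects 5; 5 enters row 2 and ejects 3; 3 enters row 1 and ejects 1. So w(6) = 1. P is now [[3, 7, 8], [5], [9]].
Step i=5: Q has 5 at row 3, column 1; remove 9 from row 3 of P and reverse-bump: 9 enters row 2 and ejects 5; 5 enters row 1 and ejects 3. So w(5) = 3. P is now [[5, 7, 8], [9]].
Step i=4: Q has 4 at row 1, column 3; remove that cell from P, ejecting 8. So w(4) = 8. P is now [[5, 7], [9]].
Step i=3: Q has 3 at row 2, column 1; remove 9 from row 2 of P and reverse-bump: 9 enters row 1 and ejects 7. So w(3) = 7. P is now [[5, 9]].
Step i=2: Q has 2 at row 1, column 2; remove that cell from P, ejecting 9. So w(2) = 9. P is now [[5]].
Step i=1: Q has 1 at row 1, column 1; remove that cell from P, ejecting 5. So w(1) = 5. P is now [].

So w = 5 9 7 8 3 1 4 6 2.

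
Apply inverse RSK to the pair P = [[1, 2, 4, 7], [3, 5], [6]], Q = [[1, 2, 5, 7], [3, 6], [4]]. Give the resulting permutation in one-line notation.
Reverse the RSK construction: for i from n down to 1, find the cell of Q containing i, remove the entry at that cell from P, and reverse-bump it up through P; the value ejected from row 1 is w(i).

Step i=7: Q has 7 at row 1, column 4; remove that cell from P, ejecting 7. So w(7) = 7. P is now [[1, 2, 4], [3, 5], [6]].
Step i=6: Q has 6 at row 2, column 2; remove 5 from row 2 of P and reverse-bump: 5 enters row 1 and ejects 4. So w(6) = 4. P is now [[1, 2, 5], [3], [6]].
Step i=5: Q has 5 at row 1, column 3; remove that cell from P, ejecting 5. So w(5) = 5. P is now [[1, 2], [3], [6]].
Step i=4: Q has 4 at row 3, column 1; remove 6 from row 3 of P and reverse-bump: 6 enters row 2 and ejects 3; 3 enters row 1 and ejects 2. So w(4) = 2. P is now [[1, 3], [6]].
Step i=3: Q has 3 at row 2, column 1; remove 6 from row 2 of P and reverse-bump: 6 enters row 1 and ejects 3. So w(3) = 3. P is now [[1, 6]].
Step i=2: Q has 2 at row 1, column 2; remove that cell from P, ejecting 6. So w(2) = 6. P is now [[1]].
Step i=1: Q has 1 at row 1, column 1; remove that cell from P, ejecting 1. So w(1) = 1. P is now [].

So w = 1 6 3 2 5 4 7.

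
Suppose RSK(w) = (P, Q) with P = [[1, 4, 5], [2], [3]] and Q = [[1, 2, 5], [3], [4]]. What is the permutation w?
Reverse the RSK construction: for i from n down to 1, find the cell of Q containing i, remove the entry at that cell from P, and reverse-bump it up through P; the value ejected from row 1 is w(i).

Step i=5: Q has 5 at row 1, column 3; remove that cell from P, ejecting 5. So w(5) = 5. P is now [[1, 4], [2], [3]].
Step i=4: Q has 4 at row 3, column 1; remove 3 from row 3 of P and reverse-bump: 3 enters row 2 and ejects 2; 2 enters row 1 and ejects 1. So w(4) = 1. P is now [[2, 4], [3]].
Step i=3: Q has 3 at row 2, column 1; remove 3 from row 2 of P and reverse-bump: 3 enters row 1 and ejects 2. So w(3) = 2. P is now [[3, 4]].
Step i=2: Q has 2 at row 1, column 2; remove that cell from P, ejecting 4. So w(2) = 4. P is now [[3]].
Step i=1: Q has 1 at row 1, column 1; remove that cell from P, ejecting 3. So w(1) = 3. P is now [].

So w = 3 4 2 1 5.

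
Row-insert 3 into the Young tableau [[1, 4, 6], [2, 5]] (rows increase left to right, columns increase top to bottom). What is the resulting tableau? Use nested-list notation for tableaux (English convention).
[[1, 3, 6], [2, 4], [5]]

In row 1, 3 replaces 4 (the leftmost entry greater than 3); 4 is bumped to row 2. In row 2, 4 replaces 5 (the leftmost entry greater than 4); 5 is bumped to row 3. 5 starts a new row 3. The new tableau is [[1, 3, 6], [2, 4], [5]].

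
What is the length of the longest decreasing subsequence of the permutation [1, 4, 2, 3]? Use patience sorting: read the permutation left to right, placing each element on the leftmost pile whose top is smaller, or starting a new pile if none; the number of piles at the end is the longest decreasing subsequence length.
2

1: new pile. tops = [1]
4: onto pile 1 (replacing 1). tops = [4]
2: new pile. tops = [4, 2]
3: onto pile 2 (replacing 2). tops = [4, 3]

2 piles, so the longest decreasing subsequence has length 2.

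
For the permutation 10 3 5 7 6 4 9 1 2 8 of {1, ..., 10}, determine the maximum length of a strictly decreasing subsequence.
5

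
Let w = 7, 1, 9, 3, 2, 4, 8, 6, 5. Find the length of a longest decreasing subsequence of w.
4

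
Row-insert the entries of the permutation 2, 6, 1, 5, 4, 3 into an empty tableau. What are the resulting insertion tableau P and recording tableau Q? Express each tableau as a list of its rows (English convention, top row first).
P = [[1, 3], [2, 4], [5], [6]], Q = [[1, 2], [3, 4], [5], [6]]

Insert each entry of the permutation into P by Schensted row insertion, recording in Q the position of each new cell.

Insert 2: appended to row 1. P = [[2]].
Insert 6: appended to row 1. P = [[2, 6]].
Insert 1: 1 bumps 2 from row 1; 2 starts row 2. P = [[1, 6], [2]].
Insert 5: 5 bumps 6 from row 1; 6 appends to row 2. P = [[1, 5], [2, 6]].
Insert 4: 4 bumps 5 from row 1; 5 bumps 6 from row 2; 6 starts row 3. P = [[1, 4], [2, 5], [6]].
Insert 3: 3 bumps 4 from row 1; 4 bumps 5 from row 2; 5 bumps 6 from row 3; 6 starts row 4. P = [[1, 3], [2, 4], [5], [6]].

So P = [[1, 3], [2, 4], [5], [6]], Q = [[1, 2], [3, 4], [5], [6]].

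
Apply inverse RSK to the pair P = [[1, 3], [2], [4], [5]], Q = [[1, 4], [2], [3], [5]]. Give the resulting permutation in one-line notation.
Reverse the RSK construction: for i from n down to 1, find the cell of Q containing i, remove the entry at that cell from P, and reverse-bump it up through P; the value ejected from row 1 is w(i).

Step i=5: Q has 5 at row 4, column 1; remove 5 from row 4 of P and reverse-bump: 5 enters row 3 and ejects 4; 4 enters row 2 and ejects 2; 2 enters row 1 and ejects 1. So w(5) = 1. P is now [[2, 3], [4], [5]].
Step i=4: Q has 4 at row 1, column 2; remove that cell from P, ejecting 3. So w(4) = 3. P is now [[2], [4], [5]].
Step i=3: Q has 3 at row 3, column 1; remove 5 from row 3 of P and reverse-bump: 5 enters row 2 and ejects 4; 4 enters row 1 and ejects 2. So w(3) = 2. P is now [[4], [5]].
Step i=2: Q has 2 at row 2, column 1; remove 5 from row 2 of P and reverse-bump: 5 enters row 1 and ejects 4. So w(2) = 4. P is now [[5]].
Step i=1: Q has 1 at row 1, column 1; remove that cell from P, ejecting 5. So w(1) = 5. P is now [].

So w = 5 4 2 3 1.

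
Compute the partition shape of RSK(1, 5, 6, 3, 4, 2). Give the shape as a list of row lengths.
RSK row insertion gives P = [[1, 2, 4], [3, 6], [5]], which has shape [3, 2, 1].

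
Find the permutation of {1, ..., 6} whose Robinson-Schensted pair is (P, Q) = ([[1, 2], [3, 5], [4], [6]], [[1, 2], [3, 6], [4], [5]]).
4 6 5 3 1 2

Reverse the RSK construction: for i from n down to 1, find the cell of Q containing i, remove the entry at that cell from P, and reverse-bump it up through P; the value ejected from row 1 is w(i).

Step i=6: Q has 6 at row 2, column 2; remove 5 from row 2 of P and reverse-bump: 5 enters row 1 and ejects 2. So w(6) = 2. P is now [[1, 5], [3], [4], [6]].
Step i=5: Q has 5 at row 4, column 1; remove 6 from row 4 of P and reverse-bump: 6 enters row 3 and ejects 4; 4 enters row 2 and ejects 3; 3 enters row 1 and ejects 1. So w(5) = 1. P is now [[3, 5], [4], [6]].
Step i=4: Q has 4 at row 3, column 1; remove 6 from row 3 of P and reverse-bump: 6 enters row 2 and ejects 4; 4 enters row 1 and ejects 3. So w(4) = 3. P is now [[4, 5], [6]].
Step i=3: Q has 3 at row 2, column 1; remove 6 from row 2 of P and reverse-bump: 6 enters row 1 and ejects 5. So w(3) = 5. P is now [[4, 6]].
Step i=2: Q has 2 at row 1, column 2; remove that cell from P, ejecting 6. So w(2) = 6. P is now [[4]].
Step i=1: Q has 1 at row 1, column 1; remove that cell from P, ejecting 4. So w(1) = 4. P is now [].

So w = 4 6 5 3 1 2.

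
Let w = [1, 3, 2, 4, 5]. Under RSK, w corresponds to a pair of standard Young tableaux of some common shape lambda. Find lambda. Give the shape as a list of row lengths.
[4, 1]

Row-insert each entry into an empty tableau.

After inserting 1: P = [[1]].
After inserting 3: P = [[1, 3]].
After inserting 2: P = [[1, 2], [3]].
After inserting 4: P = [[1, 2, 4], [3]].
After inserting 5: P = [[1, 2, 4, 5], [3]].

The final insertion tableau P = [[1, 2, 4, 5], [3]] has shape [4, 1].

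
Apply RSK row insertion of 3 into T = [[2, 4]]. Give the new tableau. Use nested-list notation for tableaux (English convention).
[[2, 3], [4]]

In row 1, 3 replaces 4 (the leftmost entry greater than 3); 4 is bumped to row 2. 4 starts a new row 2. The new tableau is [[2, 3], [4]].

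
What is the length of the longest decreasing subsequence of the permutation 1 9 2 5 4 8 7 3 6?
4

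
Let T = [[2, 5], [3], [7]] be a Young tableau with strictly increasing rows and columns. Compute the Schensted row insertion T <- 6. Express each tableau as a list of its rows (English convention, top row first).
6 is larger than every entry of row 1, so it is appended to row 1. The new tableau is [[2, 5, 6], [3], [7]].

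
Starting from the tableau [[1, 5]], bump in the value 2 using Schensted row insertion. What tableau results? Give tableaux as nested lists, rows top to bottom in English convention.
[[1, 2], [5]]

In row 1, 2 replaces 5 (the leftmost entry greater than 2); 5 is bumped to row 2. 5 starts a new row 2. The new tableau is [[1, 2], [5]].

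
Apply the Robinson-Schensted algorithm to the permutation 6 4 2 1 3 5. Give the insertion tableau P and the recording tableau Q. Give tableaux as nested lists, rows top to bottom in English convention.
Insert each entry of the permutation into P by Schensted row insertion, recording in Q the position of each new cell.

Insert 6: appended to row 1. P = [[6]].
Insert 4: 4 bumps 6 from row 1; 6 starts row 2. P = [[4], [6]].
Insert 2: 2 bumps 4 from row 1; 4 bumps 6 from row 2; 6 starts row 3. P = [[2], [4], [6]].
Insert 1: 1 bumps 2 from row 1; 2 bumps 4 from row 2; 4 bumps 6 from row 3; 6 starts row 4. P = [[1], [2], [4], [6]].
Insert 3: appended to row 1. P = [[1, 3], [2], [4], [6]].
Insert 5: appended to row 1. P = [[1, 3, 5], [2], [4], [6]].

So P = [[1, 3, 5], [2], [4], [6]], Q = [[1, 5, 6], [2], [3], [4]].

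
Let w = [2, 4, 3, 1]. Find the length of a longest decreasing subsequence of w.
3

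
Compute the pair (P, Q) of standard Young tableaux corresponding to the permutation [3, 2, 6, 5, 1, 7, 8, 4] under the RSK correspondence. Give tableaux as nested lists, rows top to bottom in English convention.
Insert each entry of the permutation into P by Schensted row insertion, recording in Q the position of each new cell.

Insert 3: appended to row 1. P = [[3]].
Insert 2: 2 bumps 3 from row 1; 3 starts row 2. P = [[2], [3]].
Insert 6: appended to row 1. P = [[2, 6], [3]].
Insert 5: 5 bumps 6 from row 1; 6 appends to row 2. P = [[2, 5], [3, 6]].
Insert 1: 1 bumps 2 from row 1; 2 bumps 3 from row 2; 3 starts row 3. P = [[1, 5], [2, 6], [3]].
Insert 7: appended to row 1. P = [[1, 5, 7], [2, 6], [3]].
Insert 8: appended to row 1. P = [[1, 5, 7, 8], [2, 6], [3]].
Insert 4: 4 bumps 5 from row 1; 5 bumps 6 from row 2; 6 appends to row 3. P = [[1, 4, 7, 8], [2, 5], [3, 6]].

So P = [[1, 4, 7, 8], [2, 5], [3, 6]], Q = [[1, 3, 6, 7], [2, 4], [5, 8]].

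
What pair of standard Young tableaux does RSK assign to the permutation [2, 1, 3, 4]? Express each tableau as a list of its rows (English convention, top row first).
Insert each entry of the permutation into P by Schensted row insertion, recording in Q the position of each new cell.

Insert 2: appended to row 1. P = [[2]].
Insert 1: 1 bumps 2 from row 1; 2 starts row 2. P = [[1], [2]].
Insert 3: appended to row 1. P = [[1, 3], [2]].
Insert 4: appended to row 1. P = [[1, 3, 4], [2]].

So P = [[1, 3, 4], [2]], Q = [[1, 3, 4], [2]].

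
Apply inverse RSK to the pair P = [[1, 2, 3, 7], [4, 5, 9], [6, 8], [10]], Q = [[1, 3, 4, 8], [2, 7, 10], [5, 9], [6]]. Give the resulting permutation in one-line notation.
10 1 6 8 4 2 5 9 3 7

Reverse RSK: for i = n, n-1, ..., 1, locate i in Q, remove the corresponding corner cell from P, and reverse-bump its entry up through P; the value ejected from row 1 is w(i).

So w = 10 1 6 8 4 2 5 9 3 7.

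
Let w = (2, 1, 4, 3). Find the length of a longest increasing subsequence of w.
2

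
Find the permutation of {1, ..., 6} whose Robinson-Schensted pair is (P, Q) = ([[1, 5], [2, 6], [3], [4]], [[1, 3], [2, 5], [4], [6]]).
4 3 6 2 5 1

Reverse the RSK construction: for i from n down to 1, find the cell of Q containing i, remove the entry at that cell from P, and reverse-bump it up through P; the value ejected from row 1 is w(i).

Step i=6: Q has 6 at row 4, column 1; remove 4 from row 4 of P and reverse-bump: 4 enters row 3 and ejects 3; 3 enters row 2 and ejects 2; 2 enters row 1 and ejects 1. So w(6) = 1. P is now [[2, 5], [3, 6], [4]].
Step i=5: Q has 5 at row 2, column 2; remove 6 from row 2 of P and reverse-bump: 6 enters row 1 and ejects 5. So w(5) = 5. P is now [[2, 6], [3], [4]].
Step i=4: Q has 4 at row 3, column 1; remove 4 from row 3 of P and reverse-bump: 4 enters row 2 and ejects 3; 3 enters row 1 and ejects 2. So w(4) = 2. P is now [[3, 6], [4]].
Step i=3: Q has 3 at row 1, column 2; remove that cell from P, ejecting 6. So w(3) = 6. P is now [[3], [4]].
Step i=2: Q has 2 at row 2, column 1; remove 4 from row 2 of P and reverse-bump: 4 enters row 1 and ejects 3. So w(2) = 3. P is now [[4]].
Step i=1: Q has 1 at row 1, column 1; remove that cell from P, ejecting 4. So w(1) = 4. P is now [].

So w = 4 3 6 2 5 1.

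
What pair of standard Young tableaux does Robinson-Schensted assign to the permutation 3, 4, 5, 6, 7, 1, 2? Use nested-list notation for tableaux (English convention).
Insert each entry of the permutation into P by Schensted row insertion, recording in Q the position of each new cell.

Insert 3: appended to row 1. P = [[3]].
Insert 4: appended to row 1. P = [[3, 4]].
Insert 5: appended to row 1. P = [[3, 4, 5]].
Insert 6: appended to row 1. P = [[3, 4, 5, 6]].
Insert 7: appended to row 1. P = [[3, 4, 5, 6, 7]].
Insert 1: 1 bumps 3 from row 1; 3 starts row 2. P = [[1, 4, 5, 6, 7], [3]].
Insert 2: 2 bumps 4 from row 1; 4 appends to row 2. P = [[1, 2, 5, 6, 7], [3, 4]].

So P = [[1, 2, 5, 6, 7], [3, 4]], Q = [[1, 2, 3, 4, 5], [6, 7]].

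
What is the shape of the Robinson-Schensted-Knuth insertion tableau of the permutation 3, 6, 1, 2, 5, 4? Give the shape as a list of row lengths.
Row-insert each entry into an empty tableau.

After inserting 3: P = [[3]].
After inserting 6: P = [[3, 6]].
After inserting 1: P = [[1, 6], [3]].
After inserting 2: P = [[1, 2], [3, 6]].
After inserting 5: P = [[1, 2, 5], [3, 6]].
After inserting 4: P = [[1, 2, 4], [3, 5], [6]].

The final insertion tableau P = [[1, 2, 4], [3, 5], [6]] has shape [3, 2, 1].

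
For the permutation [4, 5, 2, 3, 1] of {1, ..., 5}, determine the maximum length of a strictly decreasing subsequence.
3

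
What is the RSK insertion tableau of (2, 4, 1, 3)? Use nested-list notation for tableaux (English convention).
P = [[1, 3], [2, 4]]

After inserting 2: P = [[2]].
After inserting 4: P = [[2, 4]].
After inserting 1: P = [[1, 4], [2]].
After inserting 3: P = [[1, 3], [2, 4]].

So P = [[1, 3], [2, 4]].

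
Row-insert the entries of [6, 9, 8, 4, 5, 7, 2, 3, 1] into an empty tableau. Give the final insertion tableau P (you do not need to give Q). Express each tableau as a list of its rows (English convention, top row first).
P = [[1, 3, 7], [2, 5], [4, 8], [6], [9]]

Insert 6: appended to row 1. P = [[6]].
Insert 9: appended to row 1. P = [[6, 9]].
Insert 8: 8 bumps 9 from row 1; 9 starts row 2. P = [[6, 8], [9]].
Insert 4: 4 bumps 6 from row 1; 6 bumps 9 from row 2; 9 starts row 3. P = [[4, 8], [6], [9]].
Insert 5: 5 bumps 8 from row 1; 8 appends to row 2. P = [[4, 5], [6, 8], [9]].
Insert 7: appended to row 1. P = [[4, 5, 7], [6, 8], [9]].
Insert 2: 2 bumps 4 from row 1; 4 bumps 6 from row 2; 6 bumps 9 from row 3; 9 starts row 4. P = [[2, 5, 7], [4, 8], [6], [9]].
Insert 3: 3 bumps 5 from row 1; 5 bumps 8 from row 2; 8 appends to row 3. P = [[2, 3, 7], [4, 5], [6, 8], [9]].
Insert 1: 1 bumps 2 from row 1; 2 bumps 4 from row 2; 4 bumps 6 from row 3; 6 bumps 9 from row 4; 9 starts row 5. P = [[1, 3, 7], [2, 5], [4, 8], [6], [9]].

So P = [[1, 3, 7], [2, 5], [4, 8], [6], [9]].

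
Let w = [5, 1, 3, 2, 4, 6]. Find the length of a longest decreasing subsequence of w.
3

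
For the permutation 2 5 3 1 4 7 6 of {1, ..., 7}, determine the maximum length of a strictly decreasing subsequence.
3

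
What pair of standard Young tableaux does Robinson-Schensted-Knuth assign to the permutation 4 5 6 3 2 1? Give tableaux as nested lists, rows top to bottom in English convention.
P = [[1, 5, 6], [2], [3], [4]], Q = [[1, 2, 3], [4], [5], [6]]

Insert each entry of the permutation into P by Schensted row insertion, recording in Q the position of each new cell.

After inserting 4: P = [[4]].
After inserting 5: P = [[4, 5]].
After inserting 6: P = [[4, 5, 6]].
After inserting 3: P = [[3, 5, 6], [4]].
After inserting 2: P = [[2, 5, 6], [3], [4]].
After inserting 1: P = [[1, 5, 6], [2], [3], [4]].

So P = [[1, 5, 6], [2], [3], [4]], Q = [[1, 2, 3], [4], [5], [6]].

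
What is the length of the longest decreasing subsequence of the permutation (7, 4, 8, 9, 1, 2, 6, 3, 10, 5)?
3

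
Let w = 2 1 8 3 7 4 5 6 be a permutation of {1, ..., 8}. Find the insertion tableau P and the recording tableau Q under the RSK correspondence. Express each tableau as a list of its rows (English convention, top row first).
P = [[1, 3, 4, 5, 6], [2, 7], [8]], Q = [[1, 3, 5, 7, 8], [2, 4], [6]]

Insert each entry of the permutation into P by Schensted row insertion, recording in Q the position of each new cell.

Insert 2: appended to row 1. P = [[2]].
Insert 1: 1 bumps 2 from row 1; 2 starts row 2. P = [[1], [2]].
Insert 8: appended to row 1. P = [[1, 8], [2]].
Insert 3: 3 bumps 8 from row 1; 8 appends to row 2. P = [[1, 3], [2, 8]].
Insert 7: appended to row 1. P = [[1, 3, 7], [2, 8]].
Insert 4: 4 bumps 7 from row 1; 7 bumps 8 from row 2; 8 starts row 3. P = [[1, 3, 4], [2, 7], [8]].
Insert 5: appended to row 1. P = [[1, 3, 4, 5], [2, 7], [8]].
Insert 6: appended to row 1. P = [[1, 3, 4, 5, 6], [2, 7], [8]].

So P = [[1, 3, 4, 5, 6], [2, 7], [8]], Q = [[1, 3, 5, 7, 8], [2, 4], [6]].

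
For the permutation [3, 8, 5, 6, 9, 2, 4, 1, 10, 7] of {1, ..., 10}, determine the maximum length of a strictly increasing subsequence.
5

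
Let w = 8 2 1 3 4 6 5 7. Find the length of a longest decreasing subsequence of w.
3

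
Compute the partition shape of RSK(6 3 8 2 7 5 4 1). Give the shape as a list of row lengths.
Row-insert each entry into an empty tableau.

After inserting 6: P = [[6]].
After inserting 3: P = [[3], [6]].
After inserting 8: P = [[3, 8], [6]].
After inserting 2: P = [[2, 8], [3], [6]].
After inserting 7: P = [[2, 7], [3, 8], [6]].
After inserting 5: P = [[2, 5], [3, 7], [6, 8]].
After inserting 4: P = [[2, 4], [3, 5], [6, 7], [8]].
After inserting 1: P = [[1, 4], [2, 5], [3, 7], [6], [8]].

The final insertion tableau P = [[1, 4], [2, 5], [3, 7], [6], [8]] has shape [2, 2, 2, 1, 1].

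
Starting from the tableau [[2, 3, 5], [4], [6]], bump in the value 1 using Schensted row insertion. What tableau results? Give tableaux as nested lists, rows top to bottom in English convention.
In row 1, 1 replaces 2 (the leftmost entry greater than 1); 2 is bumped to row 2. In row 2, 2 replaces 4 (the leftmost entry greater than 2); 4 is bumped to row 3. In row 3, 4 replaces 6 (the leftmost entry greater than 4); 6 is bumped to row 4. 6 starts a new row 4. The new tableau is [[1, 3, 5], [2], [4], [6]].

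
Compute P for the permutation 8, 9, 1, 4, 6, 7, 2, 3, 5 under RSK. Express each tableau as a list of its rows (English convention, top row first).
P = [[1, 2, 3, 5], [4, 6, 7], [8, 9]]

Insert 8: appended to row 1. P = [[8]].
Insert 9: appended to row 1. P = [[8, 9]].
Insert 1: 1 bumps 8 from row 1; 8 starts row 2. P = [[1, 9], [8]].
Insert 4: 4 bumps 9 from row 1; 9 appends to row 2. P = [[1, 4], [8, 9]].
Insert 6: appended to row 1. P = [[1, 4, 6], [8, 9]].
Insert 7: appended to row 1. P = [[1, 4, 6, 7], [8, 9]].
Insert 2: 2 bumps 4 from row 1; 4 bumps 8 from row 2; 8 starts row 3. P = [[1, 2, 6, 7], [4, 9], [8]].
Insert 3: 3 bumps 6 from row 1; 6 bumps 9 from row 2; 9 appends to row 3. P = [[1, 2, 3, 7], [4, 6], [8, 9]].
Insert 5: 5 bumps 7 from row 1; 7 appends to row 2. P = [[1, 2, 3, 5], [4, 6, 7], [8, 9]].

So P = [[1, 2, 3, 5], [4, 6, 7], [8, 9]].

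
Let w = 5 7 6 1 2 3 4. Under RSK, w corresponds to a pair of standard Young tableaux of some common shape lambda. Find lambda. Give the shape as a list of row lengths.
[4, 2, 1]

Row-insert each entry into an empty tableau.

After inserting 5: P = [[5]].
After inserting 7: P = [[5, 7]].
After inserting 6: P = [[5, 6], [7]].
After inserting 1: P = [[1, 6], [5], [7]].
After inserting 2: P = [[1, 2], [5, 6], [7]].
After inserting 3: P = [[1, 2, 3], [5, 6], [7]].
After inserting 4: P = [[1, 2, 3, 4], [5, 6], [7]].

The final insertion tableau P = [[1, 2, 3, 4], [5, 6], [7]] has shape [4, 2, 1].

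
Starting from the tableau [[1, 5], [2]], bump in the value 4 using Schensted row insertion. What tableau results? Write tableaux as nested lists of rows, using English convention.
[[1, 4], [2, 5]]

In row 1, 4 replaces 5 (the leftmost entry greater than 4); 5 is bumped to row 2. 5 is appended to row 2. The new tableau is [[1, 4], [2, 5]].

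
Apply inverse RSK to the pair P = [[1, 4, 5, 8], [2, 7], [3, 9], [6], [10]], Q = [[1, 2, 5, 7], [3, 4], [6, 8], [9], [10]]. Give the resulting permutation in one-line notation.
6 10 3 4 7 2 9 8 5 1

Reverse the RSK construction: for i from n down to 1, find the cell of Q containing i, remove the entry at that cell from P, and reverse-bump it up through P; the value ejected from row 1 is w(i).

Step i=10: Q has 10 at row 5, column 1; remove 10 from row 5 of P and reverse-bump: 10 enters row 4 and ejects 6; 6 enters row 3 and ejects 3; 3 enters row 2 and ejects 2; 2 enters row 1 and ejects 1. So w(10) = 1. P is now [[2, 4, 5, 8], [3, 7], [6, 9], [10]].
Step i=9: Q has 9 at row 4, column 1; remove 10 from row 4 of P and reverse-bump: 10 enters row 3 and ejects 9; 9 enters row 2 and ejects 7; 7 enters row 1 and ejects 5. So w(9) = 5. P is now [[2, 4, 7, 8], [3, 9], [6, 10]].
Step i=8: Q has 8 at row 3, column 2; remove 10 from row 3 of P and reverse-bump: 10 enters row 2 and ejects 9; 9 enters row 1 and ejects 8. So w(8) = 8. P is now [[2, 4, 7, 9], [3, 10], [6]].
Step i=7: Q has 7 at row 1, column 4; remove that cell from P, ejecting 9. So w(7) = 9. P is now [[2, 4, 7], [3, 10], [6]].
Step i=6: Q has 6 at row 3, column 1; remove 6 from row 3 of P and reverse-bump: 6 enters row 2 and ejects 3; 3 enters row 1 and ejects 2. So w(6) = 2. P is now [[3, 4, 7], [6, 10]].
Step i=5: Q has 5 at row 1, column 3; remove that cell from P, ejecting 7. So w(5) = 7. P is now [[3, 4], [6, 10]].
Step i=4: Q has 4 at row 2, column 2; remove 10 from row 2 of P and reverse-bump: 10 enters row 1 and ejects 4. So w(4) = 4. P is now [[3, 10], [6]].
Step i=3: Q has 3 at row 2, column 1; remove 6 from row 2 of P and reverse-bump: 6 enters row 1 and ejects 3. So w(3) = 3. P is now [[6, 10]].
Step i=2: Q has 2 at row 1, column 2; remove that cell from P, ejecting 10. So w(2) = 10. P is now [[6]].
Step i=1: Q has 1 at row 1, column 1; remove that cell from P, ejecting 6. So w(1) = 6. P is now [].

So w = 6 10 3 4 7 2 9 8 5 1.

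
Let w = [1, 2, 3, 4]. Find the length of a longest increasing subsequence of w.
4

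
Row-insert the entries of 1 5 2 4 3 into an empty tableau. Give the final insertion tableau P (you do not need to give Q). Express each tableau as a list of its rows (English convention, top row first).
P = [[1, 2, 3], [4], [5]]

Insert 1: appended to row 1. P = [[1]].
Insert 5: appended to row 1. P = [[1, 5]].
Insert 2: 2 bumps 5 from row 1; 5 starts row 2. P = [[1, 2], [5]].
Insert 4: appended to row 1. P = [[1, 2, 4], [5]].
Insert 3: 3 bumps 4 from row 1; 4 bumps 5 from row 2; 5 starts row 3. P = [[1, 2, 3], [4], [5]].

So P = [[1, 2, 3], [4], [5]].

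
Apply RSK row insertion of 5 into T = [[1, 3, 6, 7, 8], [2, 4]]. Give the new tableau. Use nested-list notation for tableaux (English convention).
[[1, 3, 5, 7, 8], [2, 4, 6]]

In row 1, 5 replaces 6 (the leftmost entry greater than 5); 6 is bumped to row 2. 6 is appended to row 2. The new tableau is [[1, 3, 5, 7, 8], [2, 4, 6]].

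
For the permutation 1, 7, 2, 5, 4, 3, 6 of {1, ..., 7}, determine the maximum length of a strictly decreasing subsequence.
4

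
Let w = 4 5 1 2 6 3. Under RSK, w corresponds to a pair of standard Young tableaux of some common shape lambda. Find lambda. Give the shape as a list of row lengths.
[3, 3]

RSK row insertion gives P = [[1, 2, 3], [4, 5, 6]], which has shape [3, 3].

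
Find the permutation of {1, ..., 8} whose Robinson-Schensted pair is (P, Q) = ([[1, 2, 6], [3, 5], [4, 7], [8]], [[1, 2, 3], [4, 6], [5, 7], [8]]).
Reverse the RSK construction: for i from n down to 1, find the cell of Q containing i, remove the entry at that cell from P, and reverse-bump it up through P; the value ejected from row 1 is w(i).

Step i=8: Q has 8 at row 4, column 1; remove 8 from row 4 of P and reverse-bump: 8 enters row 3 and ejects 7; 7 enters row 2 and ejects 5; 5 enters row 1 and ejects 2. So w(8) = 2. P is now [[1, 5, 6], [3, 7], [4, 8]].
Step i=7: Q has 7 at row 3, column 2; remove 8 from row 3 of P and reverse-bump: 8 enters row 2 and ejects 7; 7 enters row 1 and ejects 6. So w(7) = 6. P is now [[1, 5, 7], [3, 8], [4]].
Step i=6: Q has 6 at row 2, column 2; remove 8 from row 2 of P and reverse-bump: 8 enters row 1 and ejects 7. So w(6) = 7. P is now [[1, 5, 8], [3], [4]].
Step i=5: Q has 5 at row 3, column 1; remove 4 from row 3 of P and reverse-bump: 4 enters row 2 and ejects 3; 3 enters row 1 and ejects 1. So w(5) = 1. P is now [[3, 5, 8], [4]].
Step i=4: Q has 4 at row 2, column 1; remove 4 from row 2 of P and reverse-bump: 4 enters row 1 and ejects 3. So w(4) = 3. P is now [[4, 5, 8]].
Step i=3: Q has 3 at row 1, column 3; remove that cell from P, ejecting 8. So w(3) = 8. P is now [[4, 5]].
Step i=2: Q has 2 at row 1, column 2; remove that cell from P, ejecting 5. So w(2) = 5. P is now [[4]].
Step i=1: Q has 1 at row 1, column 1; remove that cell from P, ejecting 4. So w(1) = 4. P is now [].

So w = 4 5 8 3 1 7 6 2.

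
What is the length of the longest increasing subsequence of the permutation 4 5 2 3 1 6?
3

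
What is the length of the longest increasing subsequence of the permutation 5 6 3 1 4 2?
2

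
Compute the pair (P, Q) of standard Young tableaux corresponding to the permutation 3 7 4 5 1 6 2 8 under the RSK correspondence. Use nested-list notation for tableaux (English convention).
P = [[1, 2, 5, 6, 8], [3, 4], [7]], Q = [[1, 2, 4, 6, 8], [3, 7], [5]]

Insert each entry of the permutation into P by Schensted row insertion, recording in Q the position of each new cell.

Insert 3: appended to row 1. P = [[3]].
Insert 7: appended to row 1. P = [[3, 7]].
Insert 4: 4 bumps 7 from row 1; 7 starts row 2. P = [[3, 4], [7]].
Insert 5: appended to row 1. P = [[3, 4, 5], [7]].
Insert 1: 1 bumps 3 from row 1; 3 bumps 7 from row 2; 7 starts row 3. P = [[1, 4, 5], [3], [7]].
Insert 6: appended to row 1. P = [[1, 4, 5, 6], [3], [7]].
Insert 2: 2 bumps 4 from row 1; 4 appends to row 2. P = [[1, 2, 5, 6], [3, 4], [7]].
Insert 8: appended to row 1. P = [[1, 2, 5, 6, 8], [3, 4], [7]].

So P = [[1, 2, 5, 6, 8], [3, 4], [7]], Q = [[1, 2, 4, 6, 8], [3, 7], [5]].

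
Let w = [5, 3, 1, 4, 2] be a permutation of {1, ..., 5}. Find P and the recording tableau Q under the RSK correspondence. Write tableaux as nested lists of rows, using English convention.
Insert each entry of the permutation into P by Schensted row insertion, recording in Q the position of each new cell.

Insert 5: appended to row 1. P = [[5]].
Insert 3: 3 bumps 5 from row 1; 5 starts row 2. P = [[3], [5]].
Insert 1: 1 bumps 3 from row 1; 3 bumps 5 from row 2; 5 starts row 3. P = [[1], [3], [5]].
Insert 4: appended to row 1. P = [[1, 4], [3], [5]].
Insert 2: 2 bumps 4 from row 1; 4 appends to row 2. P = [[1, 2], [3, 4], [5]].

So P = [[1, 2], [3, 4], [5]], Q = [[1, 4], [2, 5], [3]].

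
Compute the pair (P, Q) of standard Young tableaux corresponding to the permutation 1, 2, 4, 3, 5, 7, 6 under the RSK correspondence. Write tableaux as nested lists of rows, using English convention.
P = [[1, 2, 3, 5, 6], [4, 7]], Q = [[1, 2, 3, 5, 6], [4, 7]]

Insert each entry of the permutation into P by Schensted row insertion, recording in Q the position of each new cell.

Insert 1: appended to row 1. P = [[1]], Q = [[1]].
Insert 2: appended to row 1. P = [[1, 2]], Q = [[1, 2]].
Insert 4: appended to row 1. P = [[1, 2, 4]], Q = [[1, 2, 3]].
Insert 3: 3 bumps 4 from row 1; 4 starts row 2. P = [[1, 2, 3], [4]], Q = [[1, 2, 3], [4]].
Insert 5: appended to row 1. P = [[1, 2, 3, 5], [4]], Q = [[1, 2, 3, 5], [4]].
Insert 7: appended to row 1. P = [[1, 2, 3, 5, 7], [4]], Q = [[1, 2, 3, 5, 6], [4]].
Insert 6: 6 bumps 7 from row 1; 7 appends to row 2. P = [[1, 2, 3, 5, 6], [4, 7]], Q = [[1, 2, 3, 5, 6], [4, 7]].

So P = [[1, 2, 3, 5, 6], [4, 7]], Q = [[1, 2, 3, 5, 6], [4, 7]].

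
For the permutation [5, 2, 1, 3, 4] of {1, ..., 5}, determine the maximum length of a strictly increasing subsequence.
3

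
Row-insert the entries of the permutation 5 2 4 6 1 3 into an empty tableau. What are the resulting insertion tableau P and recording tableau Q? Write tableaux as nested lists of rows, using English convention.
Insert each entry of the permutation into P by Schensted row insertion, recording in Q the position of each new cell.

Insert 5: appended to row 1. P = [[5]].
Insert 2: 2 bumps 5 from row 1; 5 starts row 2. P = [[2], [5]].
Insert 4: appended to row 1. P = [[2, 4], [5]].
Insert 6: appended to row 1. P = [[2, 4, 6], [5]].
Insert 1: 1 bumps 2 from row 1; 2 bumps 5 from row 2; 5 starts row 3. P = [[1, 4, 6], [2], [5]].
Insert 3: 3 bumps 4 from row 1; 4 appends to row 2. P = [[1, 3, 6], [2, 4], [5]].

So P = [[1, 3, 6], [2, 4], [5]], Q = [[1, 3, 4], [2, 6], [5]].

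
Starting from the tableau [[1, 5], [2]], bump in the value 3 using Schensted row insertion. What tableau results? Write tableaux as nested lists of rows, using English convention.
[[1, 3], [2, 5]]

In row 1, 3 replaces 5 (the leftmost entry greater than 3); 5 is bumped to row 2. 5 is appended to row 2. The new tableau is [[1, 3], [2, 5]].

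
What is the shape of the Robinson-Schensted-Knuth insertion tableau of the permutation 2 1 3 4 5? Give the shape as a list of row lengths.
Row-insert each entry into an empty tableau.

After inserting 2: P = [[2]].
After inserting 1: P = [[1], [2]].
After inserting 3: P = [[1, 3], [2]].
After inserting 4: P = [[1, 3, 4], [2]].
After inserting 5: P = [[1, 3, 4, 5], [2]].

The final insertion tableau P = [[1, 3, 4, 5], [2]] has shape [4, 1].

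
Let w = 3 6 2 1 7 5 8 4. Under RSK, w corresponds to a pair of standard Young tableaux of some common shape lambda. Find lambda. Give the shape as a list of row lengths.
Row-insert each entry into an empty tableau.

After inserting 3: P = [[3]].
After inserting 6: P = [[3, 6]].
After inserting 2: P = [[2, 6], [3]].
After inserting 1: P = [[1, 6], [2], [3]].
After inserting 7: P = [[1, 6, 7], [2], [3]].
After inserting 5: P = [[1, 5, 7], [2, 6], [3]].
After inserting 8: P = [[1, 5, 7, 8], [2, 6], [3]].
After inserting 4: P = [[1, 4, 7, 8], [2, 5], [3, 6]].

The final insertion tableau P = [[1, 4, 7, 8], [2, 5], [3, 6]] has shape [4, 2, 2].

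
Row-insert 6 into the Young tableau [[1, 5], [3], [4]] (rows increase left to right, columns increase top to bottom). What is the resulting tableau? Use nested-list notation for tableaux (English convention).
[[1, 5, 6], [3], [4]]

6 is larger than every entry of row 1, so it is appended to row 1. The new tableau is [[1, 5, 6], [3], [4]].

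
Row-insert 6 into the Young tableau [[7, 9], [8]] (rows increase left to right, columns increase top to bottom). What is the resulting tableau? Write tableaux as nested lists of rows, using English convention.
In row 1, 6 replaces 7 (the leftmost entry greater than 6); 7 is bumped to row 2. In row 2, 7 replaces 8 (the leftmost entry greater than 7); 8 is bumped to row 3. 8 starts a new row 3. The new tableau is [[6, 9], [7], [8]].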